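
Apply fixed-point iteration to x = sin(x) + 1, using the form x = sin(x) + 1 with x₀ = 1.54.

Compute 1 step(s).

Equation: x = sin(x) + 1
Fixed-point form: x = sin(x) + 1
x₀ = 1.54

x_1 = g(1.540000) = 1.999526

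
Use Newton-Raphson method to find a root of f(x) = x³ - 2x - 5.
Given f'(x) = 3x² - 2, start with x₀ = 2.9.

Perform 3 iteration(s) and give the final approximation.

f(x) = x³ - 2x - 5
f'(x) = 3x² - 2
x₀ = 2.9

Newton-Raphson formula: x_{n+1} = x_n - f(x_n)/f'(x_n)

Iteration 1:
  f(2.900000) = 13.589000
  f'(2.900000) = 23.230000
  x_1 = 2.900000 - 13.589000/23.230000 = 2.315024
Iteration 2:
  f(2.315024) = 2.776939
  f'(2.315024) = 14.078004
  x_2 = 2.315024 - 2.776939/14.078004 = 2.117770
Iteration 3:
  f(2.117770) = 0.262551
  f'(2.117770) = 11.454848
  x_3 = 2.117770 - 0.262551/11.454848 = 2.094849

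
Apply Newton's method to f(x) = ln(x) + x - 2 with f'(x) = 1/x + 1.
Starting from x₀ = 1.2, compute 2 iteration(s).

f(x) = ln(x) + x - 2
f'(x) = 1/x + 1
x₀ = 1.2

Newton-Raphson formula: x_{n+1} = x_n - f(x_n)/f'(x_n)

Iteration 1:
  f(1.200000) = -0.617678
  f'(1.200000) = 1.833333
  x_1 = 1.200000 - (-0.617678)/1.833333 = 1.536916
Iteration 2:
  f(1.536916) = -0.033307
  f'(1.536916) = 1.650654
  x_2 = 1.536916 - (-0.033307)/1.650654 = 1.557094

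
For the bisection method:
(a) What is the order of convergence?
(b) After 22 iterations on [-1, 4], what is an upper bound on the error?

(a) Bisection has linear (order 1) convergence; the error is halved each step.

(b) Error bound = (b-a)/2^n = (4 - (-1))/2^{22}
    = 5/2^{22}

(a) 1 (linear); (b) error ≤ 1.19e-06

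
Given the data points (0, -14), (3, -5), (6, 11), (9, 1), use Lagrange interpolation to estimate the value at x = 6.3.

Lagrange interpolation formula:
P(x) = Σ yᵢ × Lᵢ(x)
where Lᵢ(x) = Π_{j≠i} (x - xⱼ)/(xᵢ - xⱼ)

L_0(6.3) = (6.3 - 3)/(0 - 3) × (6.3 - 6)/(0 - 6) × (6.3 - 9)/(0 - 9) = 0.016500
L_1(6.3) = (6.3 - 0)/(3 - 0) × (6.3 - 6)/(3 - 6) × (6.3 - 9)/(3 - 9) = -0.094500
L_2(6.3) = (6.3 - 0)/(6 - 0) × (6.3 - 3)/(6 - 3) × (6.3 - 9)/(6 - 9) = 1.039500
L_3(6.3) = (6.3 - 0)/(9 - 0) × (6.3 - 3)/(9 - 3) × (6.3 - 6)/(9 - 6) = 0.038500

P(6.3) = (-14)×L_0(6.3) + (-5)×L_1(6.3) + 11×L_2(6.3) + 1×L_3(6.3)
P(6.3) = 11.714500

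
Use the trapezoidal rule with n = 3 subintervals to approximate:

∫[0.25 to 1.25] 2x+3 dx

f(x) = 2x+3
a = 0.25, b = 1.25, n = 3
h = (b - a)/n = 0.333333

Trapezoidal rule: (h/2)[f(x₀) + 2f(x₁) + 2f(x₂) + ... + f(xₙ)]

x_0 = 0.2500, f(x_0) = 3.500000, coefficient = 1
x_1 = 0.5833, f(x_1) = 4.166667, coefficient = 2
x_2 = 0.9167, f(x_2) = 4.833333, coefficient = 2
x_3 = 1.2500, f(x_3) = 5.500000, coefficient = 1

I ≈ (0.333333/2) × 27.000000 = 4.500000
Exact value: 4.500000
Error: 0.000000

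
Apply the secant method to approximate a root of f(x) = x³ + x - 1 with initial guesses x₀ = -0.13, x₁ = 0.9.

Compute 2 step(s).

f(x) = x³ + x - 1
x₀ = -0.13, x₁ = 0.9

Secant formula: x_{n+1} = x_n - f(x_n)(x_n - x_{n-1})/(f(x_n) - f(x_{n-1}))

Iteration 1:
  f(-0.130000) = -1.132197
  f(0.900000) = 0.629000
  x_2 = 0.900000 - 0.629000×(0.900000 - (-0.130000))/(0.629000 - (-1.132197))
       = 0.532142
Iteration 2:
  f(0.900000) = 0.629000
  f(0.532142) = -0.317168
  x_3 = 0.532142 - (-0.317168)×(0.532142 - 0.900000)/(-0.317168 - 0.629000)
       = 0.655453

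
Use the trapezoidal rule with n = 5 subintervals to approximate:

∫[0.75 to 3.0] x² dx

f(x) = x²
a = 0.75, b = 3.0, n = 5
h = (b - a)/n = 0.450000

Trapezoidal rule: (h/2)[f(x₀) + 2f(x₁) + 2f(x₂) + ... + f(xₙ)]

x_0 = 0.7500, f(x_0) = 0.562500, coefficient = 1
x_1 = 1.2000, f(x_1) = 1.440000, coefficient = 2
x_2 = 1.6500, f(x_2) = 2.722500, coefficient = 2
x_3 = 2.1000, f(x_3) = 4.410000, coefficient = 2
x_4 = 2.5500, f(x_4) = 6.502500, coefficient = 2
x_5 = 3.0000, f(x_5) = 9.000000, coefficient = 1

I ≈ (0.450000/2) × 39.712500 = 8.935313
Exact value: 8.859375
Error: 0.075938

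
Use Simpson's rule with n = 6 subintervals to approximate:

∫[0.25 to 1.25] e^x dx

f(x) = e^x
a = 0.25, b = 1.25, n = 6
h = (b - a)/n = 0.166667

Simpson's rule: (h/3)[f(x₀) + 4f(x₁) + 2f(x₂) + ... + f(xₙ)]

x_0 = 0.2500, f(x_0) = 1.284025, coefficient = 1
x_1 = 0.4167, f(x_1) = 1.516897, coefficient = 4
x_2 = 0.5833, f(x_2) = 1.792002, coefficient = 2
x_3 = 0.7500, f(x_3) = 2.117000, coefficient = 4
x_4 = 0.9167, f(x_4) = 2.500940, coefficient = 2
x_5 = 1.0833, f(x_5) = 2.954512, coefficient = 4
x_6 = 1.2500, f(x_6) = 3.490343, coefficient = 1

I ≈ (0.166667/3) × 39.713885 = 2.206327
Exact value: 2.206318
Error: 0.000009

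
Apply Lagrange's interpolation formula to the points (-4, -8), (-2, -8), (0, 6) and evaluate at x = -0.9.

Lagrange interpolation formula:
P(x) = Σ yᵢ × Lᵢ(x)
where Lᵢ(x) = Π_{j≠i} (x - xⱼ)/(xᵢ - xⱼ)

L_0(-0.9) = (-0.9 - (-2))/(-4 - (-2)) × (-0.9 - 0)/(-4 - 0) = -0.123750
L_1(-0.9) = (-0.9 - (-4))/(-2 - (-4)) × (-0.9 - 0)/(-2 - 0) = 0.697500
L_2(-0.9) = (-0.9 - (-4))/(0 - (-4)) × (-0.9 - (-2))/(0 - (-2)) = 0.426250

P(-0.9) = (-8)×L_0(-0.9) + (-8)×L_1(-0.9) + 6×L_2(-0.9)
P(-0.9) = -2.032500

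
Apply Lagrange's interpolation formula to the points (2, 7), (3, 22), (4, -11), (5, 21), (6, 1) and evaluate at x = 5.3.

Lagrange interpolation formula:
P(x) = Σ yᵢ × Lᵢ(x)
where Lᵢ(x) = Π_{j≠i} (x - xⱼ)/(xᵢ - xⱼ)

L_0(5.3) = (5.3 - 3)/(2 - 3) × (5.3 - 4)/(2 - 4) × (5.3 - 5)/(2 - 5) × (5.3 - 6)/(2 - 6) = -0.026162
L_1(5.3) = (5.3 - 2)/(3 - 2) × (5.3 - 4)/(3 - 4) × (5.3 - 5)/(3 - 5) × (5.3 - 6)/(3 - 6) = 0.150150
L_2(5.3) = (5.3 - 2)/(4 - 2) × (5.3 - 3)/(4 - 3) × (5.3 - 5)/(4 - 5) × (5.3 - 6)/(4 - 6) = -0.398475
L_3(5.3) = (5.3 - 2)/(5 - 2) × (5.3 - 3)/(5 - 3) × (5.3 - 4)/(5 - 4) × (5.3 - 6)/(5 - 6) = 1.151150
L_4(5.3) = (5.3 - 2)/(6 - 2) × (5.3 - 3)/(6 - 3) × (5.3 - 4)/(6 - 4) × (5.3 - 5)/(6 - 5) = 0.123337

P(5.3) = 7×L_0(5.3) + 22×L_1(5.3) + (-11)×L_2(5.3) + 21×L_3(5.3) + 1×L_4(5.3)
P(5.3) = 31.800875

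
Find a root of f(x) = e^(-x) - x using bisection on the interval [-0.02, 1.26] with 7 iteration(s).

f(x) = e^(-x) - x
Initial interval: [-0.02, 1.26]

Iteration 1:
  c_1 = (-0.020000 + 1.260000)/2 = 0.620000
  f(c_1) = f(0.620000) = -0.082056
  f(a) × f(c) < 0, new interval: [-0.020000, 0.620000]
Iteration 2:
  c_2 = (-0.020000 + 0.620000)/2 = 0.300000
  f(c_2) = f(0.300000) = 0.440818
  f(a) × f(c) ≥ 0, new interval: [0.300000, 0.620000]
Iteration 3:
  c_3 = (0.300000 + 0.620000)/2 = 0.460000
  f(c_3) = f(0.460000) = 0.171284
  f(a) × f(c) ≥ 0, new interval: [0.460000, 0.620000]
Iteration 4:
  c_4 = (0.460000 + 0.620000)/2 = 0.540000
  f(c_4) = f(0.540000) = 0.042748
  f(a) × f(c) ≥ 0, new interval: [0.540000, 0.620000]
Iteration 5:
  c_5 = (0.540000 + 0.620000)/2 = 0.580000
  f(c_5) = f(0.580000) = -0.020102
  f(a) × f(c) < 0, new interval: [0.540000, 0.580000]
Iteration 6:
  c_6 = (0.540000 + 0.580000)/2 = 0.560000
  f(c_6) = f(0.560000) = 0.011209
  f(a) × f(c) ≥ 0, new interval: [0.560000, 0.580000]
Iteration 7:
  c_7 = (0.560000 + 0.580000)/2 = 0.570000
  f(c_7) = f(0.570000) = -0.004475
  f(a) × f(c) < 0, new interval: [0.560000, 0.570000]

After 7 iteration(s), the approximation is c_7 = 0.570000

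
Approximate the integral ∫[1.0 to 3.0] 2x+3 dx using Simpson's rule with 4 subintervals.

f(x) = 2x+3
a = 1.0, b = 3.0, n = 4
h = (b - a)/n = 0.500000

Simpson's rule: (h/3)[f(x₀) + 4f(x₁) + 2f(x₂) + ... + f(xₙ)]

x_0 = 1.0000, f(x_0) = 5.000000, coefficient = 1
x_1 = 1.5000, f(x_1) = 6.000000, coefficient = 4
x_2 = 2.0000, f(x_2) = 7.000000, coefficient = 2
x_3 = 2.5000, f(x_3) = 8.000000, coefficient = 4
x_4 = 3.0000, f(x_4) = 9.000000, coefficient = 1

I ≈ (0.500000/3) × 84.000000 = 14.000000
Exact value: 14.000000
Error: 0.000000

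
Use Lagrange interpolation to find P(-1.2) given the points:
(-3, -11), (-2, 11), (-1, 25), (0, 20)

Lagrange interpolation formula:
P(x) = Σ yᵢ × Lᵢ(x)
where Lᵢ(x) = Π_{j≠i} (x - xⱼ)/(xᵢ - xⱼ)

L_0(-1.2) = (-1.2 - (-2))/(-3 - (-2)) × (-1.2 - (-1))/(-3 - (-1)) × (-1.2 - 0)/(-3 - 0) = -0.032000
L_1(-1.2) = (-1.2 - (-3))/(-2 - (-3)) × (-1.2 - (-1))/(-2 - (-1)) × (-1.2 - 0)/(-2 - 0) = 0.216000
L_2(-1.2) = (-1.2 - (-3))/(-1 - (-3)) × (-1.2 - (-2))/(-1 - (-2)) × (-1.2 - 0)/(-1 - 0) = 0.864000
L_3(-1.2) = (-1.2 - (-3))/(0 - (-3)) × (-1.2 - (-2))/(0 - (-2)) × (-1.2 - (-1))/(0 - (-1)) = -0.048000

P(-1.2) = (-11)×L_0(-1.2) + 11×L_1(-1.2) + 25×L_2(-1.2) + 20×L_3(-1.2)
P(-1.2) = 23.368000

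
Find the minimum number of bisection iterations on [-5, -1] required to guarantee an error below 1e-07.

We need (b-a)/2^n ≤ 1e-07
(-1 - (-5))/2^n ≤ 1e-07
4/2^n ≤ 1e-07
2^n ≥ 40000000
n ≥ log₂(40000000) = 25.25
n ≥ 26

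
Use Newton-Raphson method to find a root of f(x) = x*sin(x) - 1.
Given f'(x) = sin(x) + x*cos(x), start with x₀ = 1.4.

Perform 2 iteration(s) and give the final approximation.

f(x) = x*sin(x) - 1
f'(x) = sin(x) + x*cos(x)
x₀ = 1.4

Newton-Raphson formula: x_{n+1} = x_n - f(x_n)/f'(x_n)

Iteration 1:
  f(1.400000) = 0.379630
  f'(1.400000) = 1.223404
  x_1 = 1.400000 - 0.379630/1.223404 = 1.089694
Iteration 2:
  f(1.089694) = -0.034002
  f'(1.089694) = 1.390749
  x_2 = 1.089694 - (-0.034002)/1.390749 = 1.114143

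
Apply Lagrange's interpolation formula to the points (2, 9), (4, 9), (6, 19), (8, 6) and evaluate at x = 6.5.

Lagrange interpolation formula:
P(x) = Σ yᵢ × Lᵢ(x)
where Lᵢ(x) = Π_{j≠i} (x - xⱼ)/(xᵢ - xⱼ)

L_0(6.5) = (6.5 - 4)/(2 - 4) × (6.5 - 6)/(2 - 6) × (6.5 - 8)/(2 - 8) = 0.039062
L_1(6.5) = (6.5 - 2)/(4 - 2) × (6.5 - 6)/(4 - 6) × (6.5 - 8)/(4 - 8) = -0.210938
L_2(6.5) = (6.5 - 2)/(6 - 2) × (6.5 - 4)/(6 - 4) × (6.5 - 8)/(6 - 8) = 1.054688
L_3(6.5) = (6.5 - 2)/(8 - 2) × (6.5 - 4)/(8 - 4) × (6.5 - 6)/(8 - 6) = 0.117188

P(6.5) = 9×L_0(6.5) + 9×L_1(6.5) + 19×L_2(6.5) + 6×L_3(6.5)
P(6.5) = 19.195312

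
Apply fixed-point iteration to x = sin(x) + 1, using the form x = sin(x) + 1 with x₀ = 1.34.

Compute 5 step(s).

Equation: x = sin(x) + 1
Fixed-point form: x = sin(x) + 1
x₀ = 1.34

x_1 = g(1.340000) = 1.973485
x_2 = g(1.973485) = 1.920011
x_3 = g(1.920011) = 1.939642
x_4 = g(1.939642) = 1.932744
x_5 = g(1.932744) = 1.935209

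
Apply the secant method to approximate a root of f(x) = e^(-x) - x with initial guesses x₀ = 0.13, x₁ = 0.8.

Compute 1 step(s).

f(x) = e^(-x) - x
x₀ = 0.13, x₁ = 0.8

Secant formula: x_{n+1} = x_n - f(x_n)(x_n - x_{n-1})/(f(x_n) - f(x_{n-1}))

Iteration 1:
  f(0.130000) = 0.748095
  f(0.800000) = -0.350671
  x_2 = 0.800000 - (-0.350671)×(0.800000 - 0.130000)/(-0.350671 - 0.748095)
       = 0.586170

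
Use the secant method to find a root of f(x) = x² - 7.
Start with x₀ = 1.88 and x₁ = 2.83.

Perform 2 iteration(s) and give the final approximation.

f(x) = x² - 7
x₀ = 1.88, x₁ = 2.83

Secant formula: x_{n+1} = x_n - f(x_n)(x_n - x_{n-1})/(f(x_n) - f(x_{n-1}))

Iteration 1:
  f(1.880000) = -3.465600
  f(2.830000) = 1.008900
  x_2 = 2.830000 - 1.008900×(2.830000 - 1.880000)/(1.008900 - (-3.465600))
       = 2.615796
Iteration 2:
  f(2.830000) = 1.008900
  f(2.615796) = -0.157610
  x_3 = 2.615796 - (-0.157610)×(2.615796 - 2.830000)/(-0.157610 - 1.008900)
       = 2.644738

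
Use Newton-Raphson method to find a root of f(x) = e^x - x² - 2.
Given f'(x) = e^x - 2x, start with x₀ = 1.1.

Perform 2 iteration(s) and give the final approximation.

f(x) = e^x - x² - 2
f'(x) = e^x - 2x
x₀ = 1.1

Newton-Raphson formula: x_{n+1} = x_n - f(x_n)/f'(x_n)

Iteration 1:
  f(1.100000) = -0.205834
  f'(1.100000) = 0.804166
  x_1 = 1.100000 - (-0.205834)/0.804166 = 1.355960
Iteration 2:
  f(1.355960) = 0.041856
  f'(1.355960) = 1.168564
  x_2 = 1.355960 - 0.041856/1.168564 = 1.320141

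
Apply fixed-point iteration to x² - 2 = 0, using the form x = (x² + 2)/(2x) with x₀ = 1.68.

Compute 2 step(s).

Equation: x² - 2 = 0
Fixed-point form: x = (x² + 2)/(2x)
x₀ = 1.68

x_1 = g(1.680000) = 1.435238
x_2 = g(1.435238) = 1.414368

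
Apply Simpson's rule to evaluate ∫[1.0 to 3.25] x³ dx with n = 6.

f(x) = x³
a = 1.0, b = 3.25, n = 6
h = (b - a)/n = 0.375000

Simpson's rule: (h/3)[f(x₀) + 4f(x₁) + 2f(x₂) + ... + f(xₙ)]

x_0 = 1.0000, f(x_0) = 1.000000, coefficient = 1
x_1 = 1.3750, f(x_1) = 2.599609, coefficient = 4
x_2 = 1.7500, f(x_2) = 5.359375, coefficient = 2
x_3 = 2.1250, f(x_3) = 9.595703, coefficient = 4
x_4 = 2.5000, f(x_4) = 15.625000, coefficient = 2
x_5 = 2.8750, f(x_5) = 23.763672, coefficient = 4
x_6 = 3.2500, f(x_6) = 34.328125, coefficient = 1

I ≈ (0.375000/3) × 221.132812 = 27.641602
Exact value: 27.641602
Error: 0.000000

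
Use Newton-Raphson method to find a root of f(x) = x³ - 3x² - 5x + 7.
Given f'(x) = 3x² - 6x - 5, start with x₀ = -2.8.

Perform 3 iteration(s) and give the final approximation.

f(x) = x³ - 3x² - 5x + 7
f'(x) = 3x² - 6x - 5
x₀ = -2.8

Newton-Raphson formula: x_{n+1} = x_n - f(x_n)/f'(x_n)

Iteration 1:
  f(-2.800000) = -24.472000
  f'(-2.800000) = 35.320000
  x_1 = -2.800000 - (-24.472000)/35.320000 = -2.107135
Iteration 2:
  f(-2.107135) = -5.140091
  f'(-2.107135) = 20.962859
  x_2 = -2.107135 - (-5.140091)/20.962859 = -1.861935
Iteration 3:
  f(-1.861935) = -0.545689
  f'(-1.861935) = 16.572014
  x_3 = -1.861935 - (-0.545689)/16.572014 = -1.829007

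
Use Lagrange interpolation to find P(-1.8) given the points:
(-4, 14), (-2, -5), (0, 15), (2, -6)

Lagrange interpolation formula:
P(x) = Σ yᵢ × Lᵢ(x)
where Lᵢ(x) = Π_{j≠i} (x - xⱼ)/(xᵢ - xⱼ)

L_0(-1.8) = (-1.8 - (-2))/(-4 - (-2)) × (-1.8 - 0)/(-4 - 0) × (-1.8 - 2)/(-4 - 2) = -0.028500
L_1(-1.8) = (-1.8 - (-4))/(-2 - (-4)) × (-1.8 - 0)/(-2 - 0) × (-1.8 - 2)/(-2 - 2) = 0.940500
L_2(-1.8) = (-1.8 - (-4))/(0 - (-4)) × (-1.8 - (-2))/(0 - (-2)) × (-1.8 - 2)/(0 - 2) = 0.104500
L_3(-1.8) = (-1.8 - (-4))/(2 - (-4)) × (-1.8 - (-2))/(2 - (-2)) × (-1.8 - 0)/(2 - 0) = -0.016500

P(-1.8) = 14×L_0(-1.8) + (-5)×L_1(-1.8) + 15×L_2(-1.8) + (-6)×L_3(-1.8)
P(-1.8) = -3.435000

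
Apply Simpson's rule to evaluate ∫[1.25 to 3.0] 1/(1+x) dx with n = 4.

f(x) = 1/(1+x)
a = 1.25, b = 3.0, n = 4
h = (b - a)/n = 0.437500

Simpson's rule: (h/3)[f(x₀) + 4f(x₁) + 2f(x₂) + ... + f(xₙ)]

x_0 = 1.2500, f(x_0) = 0.444444, coefficient = 1
x_1 = 1.6875, f(x_1) = 0.372093, coefficient = 4
x_2 = 2.1250, f(x_2) = 0.320000, coefficient = 2
x_3 = 2.5625, f(x_3) = 0.280702, coefficient = 4
x_4 = 3.0000, f(x_4) = 0.250000, coefficient = 1

I ≈ (0.437500/3) × 3.945624 = 0.575403
Exact value: 0.575364
Error: 0.000039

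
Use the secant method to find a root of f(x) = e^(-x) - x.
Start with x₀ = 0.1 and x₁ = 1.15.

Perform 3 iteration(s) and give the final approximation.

f(x) = e^(-x) - x
x₀ = 0.1, x₁ = 1.15

Secant formula: x_{n+1} = x_n - f(x_n)(x_n - x_{n-1})/(f(x_n) - f(x_{n-1}))

Iteration 1:
  f(0.100000) = 0.804837
  f(1.150000) = -0.833363
  x_2 = 1.150000 - (-0.833363)×(1.150000 - 0.100000)/(-0.833363 - 0.804837)
       = 0.615858
Iteration 2:
  f(1.150000) = -0.833363
  f(0.615858) = -0.075681
  x_3 = 0.615858 - (-0.075681)×(0.615858 - 1.150000)/(-0.075681 - (-0.833363))
       = 0.562505
Iteration 3:
  f(0.615858) = -0.075681
  f(0.562505) = 0.007274
  x_4 = 0.562505 - 0.007274×(0.562505 - 0.615858)/(0.007274 - (-0.075681))
       = 0.567184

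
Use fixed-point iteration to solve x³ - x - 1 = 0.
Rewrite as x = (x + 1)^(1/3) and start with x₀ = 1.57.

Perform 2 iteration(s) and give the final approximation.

Equation: x³ - x - 1 = 0
Fixed-point form: x = (x + 1)^(1/3)
x₀ = 1.57

x_1 = g(1.570000) = 1.369760
x_2 = g(1.369760) = 1.333219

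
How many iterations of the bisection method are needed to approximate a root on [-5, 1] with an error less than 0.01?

We need (b-a)/2^n ≤ 0.01
(1 - (-5))/2^n ≤ 0.01
6/2^n ≤ 0.01
2^n ≥ 600
n ≥ log₂(600) = 9.23
n ≥ 10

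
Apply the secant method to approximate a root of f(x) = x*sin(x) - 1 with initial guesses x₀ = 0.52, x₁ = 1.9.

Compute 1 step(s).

f(x) = x*sin(x) - 1
x₀ = 0.52, x₁ = 1.9

Secant formula: x_{n+1} = x_n - f(x_n)(x_n - x_{n-1})/(f(x_n) - f(x_{n-1}))

Iteration 1:
  f(0.520000) = -0.741622
  f(1.900000) = 0.797970
  x_2 = 1.900000 - 0.797970×(1.900000 - 0.520000)/(0.797970 - (-0.741622))
       = 1.184747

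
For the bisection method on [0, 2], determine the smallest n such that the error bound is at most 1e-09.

We need (b-a)/2^n ≤ 1e-09
(2 - 0)/2^n ≤ 1e-09
2/2^n ≤ 1e-09
2^n ≥ 2000000000
n ≥ log₂(2000000000) = 30.90
n ≥ 31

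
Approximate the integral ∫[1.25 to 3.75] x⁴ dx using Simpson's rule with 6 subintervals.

f(x) = x⁴
a = 1.25, b = 3.75, n = 6
h = (b - a)/n = 0.416667

Simpson's rule: (h/3)[f(x₀) + 4f(x₁) + 2f(x₂) + ... + f(xₙ)]

x_0 = 1.2500, f(x_0) = 2.441406, coefficient = 1
x_1 = 1.6667, f(x_1) = 7.716049, coefficient = 4
x_2 = 2.0833, f(x_2) = 18.838011, coefficient = 2
x_3 = 2.5000, f(x_3) = 39.062500, coefficient = 4
x_4 = 2.9167, f(x_4) = 72.368104, coefficient = 2
x_5 = 3.3333, f(x_5) = 123.456790, coefficient = 4
x_6 = 3.7500, f(x_6) = 197.753906, coefficient = 1

I ≈ (0.416667/3) × 1063.548900 = 147.715125
Exact value: 147.705078
Error: 0.010047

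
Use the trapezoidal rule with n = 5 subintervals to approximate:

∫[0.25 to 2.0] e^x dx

f(x) = e^x
a = 0.25, b = 2.0, n = 5
h = (b - a)/n = 0.350000

Trapezoidal rule: (h/2)[f(x₀) + 2f(x₁) + 2f(x₂) + ... + f(xₙ)]

x_0 = 0.2500, f(x_0) = 1.284025, coefficient = 1
x_1 = 0.6000, f(x_1) = 1.822119, coefficient = 2
x_2 = 0.9500, f(x_2) = 2.585710, coefficient = 2
x_3 = 1.3000, f(x_3) = 3.669297, coefficient = 2
x_4 = 1.6500, f(x_4) = 5.206980, coefficient = 2
x_5 = 2.0000, f(x_5) = 7.389056, coefficient = 1

I ≈ (0.350000/2) × 35.241291 = 6.167226
Exact value: 6.105031
Error: 0.062195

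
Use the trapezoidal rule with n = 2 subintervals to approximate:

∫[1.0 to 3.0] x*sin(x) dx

f(x) = x*sin(x)
a = 1.0, b = 3.0, n = 2
h = (b - a)/n = 1.000000

Trapezoidal rule: (h/2)[f(x₀) + 2f(x₁) + 2f(x₂) + ... + f(xₙ)]

x_0 = 1.0000, f(x_0) = 0.841471, coefficient = 1
x_1 = 2.0000, f(x_1) = 1.818595, coefficient = 2
x_2 = 3.0000, f(x_2) = 0.423360, coefficient = 1

I ≈ (1.000000/2) × 4.902021 = 2.451010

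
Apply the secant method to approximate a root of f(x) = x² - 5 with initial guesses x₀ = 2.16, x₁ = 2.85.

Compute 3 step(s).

f(x) = x² - 5
x₀ = 2.16, x₁ = 2.85

Secant formula: x_{n+1} = x_n - f(x_n)(x_n - x_{n-1})/(f(x_n) - f(x_{n-1}))

Iteration 1:
  f(2.160000) = -0.334400
  f(2.850000) = 3.122500
  x_2 = 2.850000 - 3.122500×(2.850000 - 2.160000)/(3.122500 - (-0.334400))
       = 2.226747
Iteration 2:
  f(2.850000) = 3.122500
  f(2.226747) = -0.041600
  x_3 = 2.226747 - (-0.041600)×(2.226747 - 2.850000)/(-0.041600 - 3.122500)
       = 2.234941
Iteration 3:
  f(2.226747) = -0.041600
  f(2.234941) = -0.005040
  x_4 = 2.234941 - (-0.005040)×(2.234941 - 2.226747)/(-0.005040 - (-0.041600))
       = 2.236070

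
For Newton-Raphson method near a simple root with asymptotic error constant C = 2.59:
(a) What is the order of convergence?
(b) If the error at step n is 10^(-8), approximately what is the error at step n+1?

(a) Newton-Raphson has quadratic (order 2) convergence near simple roots.
    This means |e_{n+1}| ≈ C|e_n|².

(b) With |e_n| = 10^(-8) and C = 2.59:
    |e_{n+1}| ≈ 2.59 × (10^(-8))² = 2.59 × 10^(-16)

(a) 2 (quadratic); (b) |e_{n+1}| ≈ 2.590e-16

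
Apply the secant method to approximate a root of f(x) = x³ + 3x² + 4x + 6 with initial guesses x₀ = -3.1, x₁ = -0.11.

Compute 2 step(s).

f(x) = x³ + 3x² + 4x + 6
x₀ = -3.1, x₁ = -0.11

Secant formula: x_{n+1} = x_n - f(x_n)(x_n - x_{n-1})/(f(x_n) - f(x_{n-1}))

Iteration 1:
  f(-3.100000) = -7.361000
  f(-0.110000) = 5.594969
  x_2 = -0.110000 - 5.594969×(-0.110000 - (-3.100000))/(5.594969 - (-7.361000))
       = -1.401216
Iteration 2:
  f(-0.110000) = 5.594969
  f(-1.401216) = 3.534198
  x_3 = -1.401216 - 3.534198×(-1.401216 - (-0.110000))/(3.534198 - 5.594969)
       = -3.615637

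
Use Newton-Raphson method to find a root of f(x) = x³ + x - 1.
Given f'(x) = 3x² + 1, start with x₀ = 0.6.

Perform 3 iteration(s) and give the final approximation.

f(x) = x³ + x - 1
f'(x) = 3x² + 1
x₀ = 0.6

Newton-Raphson formula: x_{n+1} = x_n - f(x_n)/f'(x_n)

Iteration 1:
  f(0.600000) = -0.184000
  f'(0.600000) = 2.080000
  x_1 = 0.600000 - (-0.184000)/2.080000 = 0.688462
Iteration 2:
  f(0.688462) = 0.014778
  f'(0.688462) = 2.421938
  x_2 = 0.688462 - 0.014778/2.421938 = 0.682360
Iteration 3:
  f(0.682360) = 0.000077
  f'(0.682360) = 2.396845
  x_3 = 0.682360 - 0.000077/2.396845 = 0.682328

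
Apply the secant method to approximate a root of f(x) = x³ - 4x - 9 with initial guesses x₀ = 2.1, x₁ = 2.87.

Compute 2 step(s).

f(x) = x³ - 4x - 9
x₀ = 2.1, x₁ = 2.87

Secant formula: x_{n+1} = x_n - f(x_n)(x_n - x_{n-1})/(f(x_n) - f(x_{n-1}))

Iteration 1:
  f(2.100000) = -8.139000
  f(2.870000) = 3.159903
  x_2 = 2.870000 - 3.159903×(2.870000 - 2.100000)/(3.159903 - (-8.139000))
       = 2.654658
Iteration 2:
  f(2.870000) = 3.159903
  f(2.654658) = -0.910697
  x_3 = 2.654658 - (-0.910697)×(2.654658 - 2.870000)/(-0.910697 - 3.159903)
       = 2.702836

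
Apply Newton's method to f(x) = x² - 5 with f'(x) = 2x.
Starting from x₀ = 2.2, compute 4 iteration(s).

f(x) = x² - 5
f'(x) = 2x
x₀ = 2.2

Newton-Raphson formula: x_{n+1} = x_n - f(x_n)/f'(x_n)

Iteration 1:
  f(2.200000) = -0.160000
  f'(2.200000) = 4.400000
  x_1 = 2.200000 - (-0.160000)/4.400000 = 2.236364
Iteration 2:
  f(2.236364) = 0.001322
  f'(2.236364) = 4.472727
  x_2 = 2.236364 - 0.001322/4.472727 = 2.236068
Iteration 3:
  f(2.236068) = 0.000000
  f'(2.236068) = 4.472136
  x_3 = 2.236068 - 0.000000/4.472136 = 2.236068
Iteration 4:
  f(2.236068) = 0.000000
  f'(2.236068) = 4.472136
  x_4 = 2.236068 - 0.000000/4.472136 = 2.236068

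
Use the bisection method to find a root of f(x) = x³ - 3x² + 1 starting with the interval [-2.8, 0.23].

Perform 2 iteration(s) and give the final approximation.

f(x) = x³ - 3x² + 1
Initial interval: [-2.8, 0.23]

Iteration 1:
  c_1 = (-2.800000 + 0.230000)/2 = -1.285000
  f(c_1) = f(-1.285000) = -6.075499
  f(a) × f(c) ≥ 0, new interval: [-1.285000, 0.230000]
Iteration 2:
  c_2 = (-1.285000 + 0.230000)/2 = -0.527500
  f(c_2) = f(-0.527500) = 0.018451
  f(a) × f(c) < 0, new interval: [-1.285000, -0.527500]

After 2 iteration(s), the approximation is c_2 = -0.527500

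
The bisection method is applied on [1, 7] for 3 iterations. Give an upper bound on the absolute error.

Bisection error bound: |error| ≤ (b-a)/2^n
|error| ≤ (7 - 1)/2^3 = 6/2^3
|error| ≤ 0.7500000000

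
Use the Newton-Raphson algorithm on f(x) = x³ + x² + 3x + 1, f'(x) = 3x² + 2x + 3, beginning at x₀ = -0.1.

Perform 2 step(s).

f(x) = x³ + x² + 3x + 1
f'(x) = 3x² + 2x + 3
x₀ = -0.1

Newton-Raphson formula: x_{n+1} = x_n - f(x_n)/f'(x_n)

Iteration 1:
  f(-0.100000) = 0.709000
  f'(-0.100000) = 2.830000
  x_1 = -0.100000 - 0.709000/2.830000 = -0.350530
Iteration 2:
  f(-0.350530) = 0.028211
  f'(-0.350530) = 2.667554
  x_2 = -0.350530 - 0.028211/2.667554 = -0.361106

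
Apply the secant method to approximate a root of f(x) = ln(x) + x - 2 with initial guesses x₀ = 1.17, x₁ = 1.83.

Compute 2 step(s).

f(x) = ln(x) + x - 2
x₀ = 1.17, x₁ = 1.83

Secant formula: x_{n+1} = x_n - f(x_n)(x_n - x_{n-1})/(f(x_n) - f(x_{n-1}))

Iteration 1:
  f(1.170000) = -0.672996
  f(1.830000) = 0.434316
  x_2 = 1.830000 - 0.434316×(1.830000 - 1.170000)/(0.434316 - (-0.672996))
       = 1.571131
Iteration 2:
  f(1.830000) = 0.434316
  f(1.571131) = 0.022927
  x_3 = 1.571131 - 0.022927×(1.571131 - 1.830000)/(0.022927 - 0.434316)
       = 1.556704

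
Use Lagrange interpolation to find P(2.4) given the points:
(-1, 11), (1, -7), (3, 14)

Lagrange interpolation formula:
P(x) = Σ yᵢ × Lᵢ(x)
where Lᵢ(x) = Π_{j≠i} (x - xⱼ)/(xᵢ - xⱼ)

L_0(2.4) = (2.4 - 1)/(-1 - 1) × (2.4 - 3)/(-1 - 3) = -0.105000
L_1(2.4) = (2.4 - (-1))/(1 - (-1)) × (2.4 - 3)/(1 - 3) = 0.510000
L_2(2.4) = (2.4 - (-1))/(3 - (-1)) × (2.4 - 1)/(3 - 1) = 0.595000

P(2.4) = 11×L_0(2.4) + (-7)×L_1(2.4) + 14×L_2(2.4)
P(2.4) = 3.605000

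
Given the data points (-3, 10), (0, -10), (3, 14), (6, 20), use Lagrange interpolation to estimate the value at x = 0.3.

Lagrange interpolation formula:
P(x) = Σ yᵢ × Lᵢ(x)
where Lᵢ(x) = Π_{j≠i} (x - xⱼ)/(xᵢ - xⱼ)

L_0(0.3) = (0.3 - 0)/(-3 - 0) × (0.3 - 3)/(-3 - 3) × (0.3 - 6)/(-3 - 6) = -0.028500
L_1(0.3) = (0.3 - (-3))/(0 - (-3)) × (0.3 - 3)/(0 - 3) × (0.3 - 6)/(0 - 6) = 0.940500
L_2(0.3) = (0.3 - (-3))/(3 - (-3)) × (0.3 - 0)/(3 - 0) × (0.3 - 6)/(3 - 6) = 0.104500
L_3(0.3) = (0.3 - (-3))/(6 - (-3)) × (0.3 - 0)/(6 - 0) × (0.3 - 3)/(6 - 3) = -0.016500

P(0.3) = 10×L_0(0.3) + (-10)×L_1(0.3) + 14×L_2(0.3) + 20×L_3(0.3)
P(0.3) = -8.557000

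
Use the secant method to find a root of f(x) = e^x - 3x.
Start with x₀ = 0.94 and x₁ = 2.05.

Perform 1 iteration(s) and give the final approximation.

f(x) = e^x - 3x
x₀ = 0.94, x₁ = 2.05

Secant formula: x_{n+1} = x_n - f(x_n)(x_n - x_{n-1})/(f(x_n) - f(x_{n-1}))

Iteration 1:
  f(0.940000) = -0.260019
  f(2.050000) = 1.617901
  x_2 = 2.050000 - 1.617901×(2.050000 - 0.940000)/(1.617901 - (-0.260019))
       = 1.093692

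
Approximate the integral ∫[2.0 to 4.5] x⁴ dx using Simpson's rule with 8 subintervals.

f(x) = x⁴
a = 2.0, b = 4.5, n = 8
h = (b - a)/n = 0.312500

Simpson's rule: (h/3)[f(x₀) + 4f(x₁) + 2f(x₂) + ... + f(xₙ)]

x_0 = 2.0000, f(x_0) = 16.000000, coefficient = 1
x_1 = 2.3125, f(x_1) = 28.597427, coefficient = 4
x_2 = 2.6250, f(x_2) = 47.480713, coefficient = 2
x_3 = 2.9375, f(x_3) = 74.458023, coefficient = 4
x_4 = 3.2500, f(x_4) = 111.566406, coefficient = 2
x_5 = 3.5625, f(x_5) = 161.071793, coefficient = 4
x_6 = 3.8750, f(x_6) = 225.468994, coefficient = 2
x_7 = 4.1875, f(x_7) = 307.481705, coefficient = 4
x_8 = 4.5000, f(x_8) = 410.062500, coefficient = 1

I ≈ (0.312500/3) × 3481.530518 = 362.659429
Exact value: 362.656250
Error: 0.003179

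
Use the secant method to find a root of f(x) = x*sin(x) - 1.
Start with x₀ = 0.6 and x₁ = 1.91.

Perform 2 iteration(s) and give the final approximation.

f(x) = x*sin(x) - 1
x₀ = 0.6, x₁ = 1.91

Secant formula: x_{n+1} = x_n - f(x_n)(x_n - x_{n-1})/(f(x_n) - f(x_{n-1}))

Iteration 1:
  f(0.600000) = -0.661215
  f(1.910000) = 0.801168
  x_2 = 1.910000 - 0.801168×(1.910000 - 0.600000)/(0.801168 - (-0.661215))
       = 1.192315
Iteration 2:
  f(1.910000) = 0.801168
  f(1.192315) = 0.107931
  x_3 = 1.192315 - 0.107931×(1.192315 - 1.910000)/(0.107931 - 0.801168)
       = 1.080578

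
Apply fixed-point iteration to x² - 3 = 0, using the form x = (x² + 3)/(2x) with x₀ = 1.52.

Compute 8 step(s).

Equation: x² - 3 = 0
Fixed-point form: x = (x² + 3)/(2x)
x₀ = 1.52

x_1 = g(1.520000) = 1.746842
x_2 = g(1.746842) = 1.732113
x_3 = g(1.732113) = 1.732051
x_4 = g(1.732051) = 1.732051
x_5 = g(1.732051) = 1.732051
x_6 = g(1.732051) = 1.732051
x_7 = g(1.732051) = 1.732051
x_8 = g(1.732051) = 1.732051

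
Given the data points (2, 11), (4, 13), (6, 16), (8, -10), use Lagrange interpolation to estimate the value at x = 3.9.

Lagrange interpolation formula:
P(x) = Σ yᵢ × Lᵢ(x)
where Lᵢ(x) = Π_{j≠i} (x - xⱼ)/(xᵢ - xⱼ)

L_0(3.9) = (3.9 - 4)/(2 - 4) × (3.9 - 6)/(2 - 6) × (3.9 - 8)/(2 - 8) = 0.017938
L_1(3.9) = (3.9 - 2)/(4 - 2) × (3.9 - 6)/(4 - 6) × (3.9 - 8)/(4 - 8) = 1.022437
L_2(3.9) = (3.9 - 2)/(6 - 2) × (3.9 - 4)/(6 - 4) × (3.9 - 8)/(6 - 8) = -0.048688
L_3(3.9) = (3.9 - 2)/(8 - 2) × (3.9 - 4)/(8 - 4) × (3.9 - 6)/(8 - 6) = 0.008313

P(3.9) = 11×L_0(3.9) + 13×L_1(3.9) + 16×L_2(3.9) + (-10)×L_3(3.9)
P(3.9) = 12.626875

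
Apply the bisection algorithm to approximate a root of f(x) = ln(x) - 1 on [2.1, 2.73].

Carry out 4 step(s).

f(x) = ln(x) - 1
Initial interval: [2.1, 2.73]

Iteration 1:
  c_1 = (2.100000 + 2.730000)/2 = 2.415000
  f(c_1) = f(2.415000) = -0.118301
  f(a) × f(c) ≥ 0, new interval: [2.415000, 2.730000]
Iteration 2:
  c_2 = (2.415000 + 2.730000)/2 = 2.572500
  f(c_2) = f(2.572500) = -0.055122
  f(a) × f(c) ≥ 0, new interval: [2.572500, 2.730000]
Iteration 3:
  c_3 = (2.572500 + 2.730000)/2 = 2.651250
  f(c_3) = f(2.651250) = -0.024969
  f(a) × f(c) ≥ 0, new interval: [2.651250, 2.730000]
Iteration 4:
  c_4 = (2.651250 + 2.730000)/2 = 2.690625
  f(c_4) = f(2.690625) = -0.010226
  f(a) × f(c) ≥ 0, new interval: [2.690625, 2.730000]

After 4 iteration(s), the approximation is c_4 = 2.690625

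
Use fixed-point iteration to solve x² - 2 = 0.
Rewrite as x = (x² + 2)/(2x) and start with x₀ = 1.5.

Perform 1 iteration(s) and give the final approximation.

Equation: x² - 2 = 0
Fixed-point form: x = (x² + 2)/(2x)
x₀ = 1.5

x_1 = g(1.500000) = 1.416667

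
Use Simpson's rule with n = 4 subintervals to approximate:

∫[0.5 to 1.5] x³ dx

f(x) = x³
a = 0.5, b = 1.5, n = 4
h = (b - a)/n = 0.250000

Simpson's rule: (h/3)[f(x₀) + 4f(x₁) + 2f(x₂) + ... + f(xₙ)]

x_0 = 0.5000, f(x_0) = 0.125000, coefficient = 1
x_1 = 0.7500, f(x_1) = 0.421875, coefficient = 4
x_2 = 1.0000, f(x_2) = 1.000000, coefficient = 2
x_3 = 1.2500, f(x_3) = 1.953125, coefficient = 4
x_4 = 1.5000, f(x_4) = 3.375000, coefficient = 1

I ≈ (0.250000/3) × 15.000000 = 1.250000
Exact value: 1.250000
Error: 0.000000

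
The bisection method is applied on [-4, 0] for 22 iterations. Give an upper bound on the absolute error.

Bisection error bound: |error| ≤ (b-a)/2^n
|error| ≤ (0 - (-4))/2^22 = 4/2^22
|error| ≤ 0.0000009537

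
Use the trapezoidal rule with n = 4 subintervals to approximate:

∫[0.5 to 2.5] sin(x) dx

f(x) = sin(x)
a = 0.5, b = 2.5, n = 4
h = (b - a)/n = 0.500000

Trapezoidal rule: (h/2)[f(x₀) + 2f(x₁) + 2f(x₂) + ... + f(xₙ)]

x_0 = 0.5000, f(x_0) = 0.479426, coefficient = 1
x_1 = 1.0000, f(x_1) = 0.841471, coefficient = 2
x_2 = 1.5000, f(x_2) = 0.997495, coefficient = 2
x_3 = 2.0000, f(x_3) = 0.909297, coefficient = 2
x_4 = 2.5000, f(x_4) = 0.598472, coefficient = 1

I ≈ (0.500000/2) × 6.574424 = 1.643606
Exact value: 1.678726
Error: 0.035120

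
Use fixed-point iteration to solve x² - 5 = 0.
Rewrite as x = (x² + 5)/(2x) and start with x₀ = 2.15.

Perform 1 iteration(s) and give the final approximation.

Equation: x² - 5 = 0
Fixed-point form: x = (x² + 5)/(2x)
x₀ = 2.15

x_1 = g(2.150000) = 2.237791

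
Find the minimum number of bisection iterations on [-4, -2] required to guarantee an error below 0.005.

We need (b-a)/2^n ≤ 0.005
(-2 - (-4))/2^n ≤ 0.005
2/2^n ≤ 0.005
2^n ≥ 400
n ≥ log₂(400) = 8.64
n ≥ 9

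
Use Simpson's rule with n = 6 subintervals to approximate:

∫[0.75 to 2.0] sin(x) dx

f(x) = sin(x)
a = 0.75, b = 2.0, n = 6
h = (b - a)/n = 0.208333

Simpson's rule: (h/3)[f(x₀) + 4f(x₁) + 2f(x₂) + ... + f(xₙ)]

x_0 = 0.7500, f(x_0) = 0.681639, coefficient = 1
x_1 = 0.9583, f(x_1) = 0.818235, coefficient = 4
x_2 = 1.1667, f(x_2) = 0.919445, coefficient = 2
x_3 = 1.3750, f(x_3) = 0.980893, coefficient = 4
x_4 = 1.5833, f(x_4) = 0.999921, coefficient = 2
x_5 = 1.7917, f(x_5) = 0.975707, coefficient = 4
x_6 = 2.0000, f(x_6) = 0.909297, coefficient = 1

I ≈ (0.208333/3) × 16.529008 = 1.147848
Exact value: 1.147836
Error: 0.000012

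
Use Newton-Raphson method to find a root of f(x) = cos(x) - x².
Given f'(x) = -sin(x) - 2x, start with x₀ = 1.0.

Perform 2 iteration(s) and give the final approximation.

f(x) = cos(x) - x²
f'(x) = -sin(x) - 2x
x₀ = 1.0

Newton-Raphson formula: x_{n+1} = x_n - f(x_n)/f'(x_n)

Iteration 1:
  f(1.000000) = -0.459698
  f'(1.000000) = -2.841471
  x_1 = 1.000000 - (-0.459698)/(-2.841471) = 0.838218
Iteration 2:
  f(0.838218) = -0.033822
  f'(0.838218) = -2.419890
  x_2 = 0.838218 - (-0.033822)/(-2.419890) = 0.824242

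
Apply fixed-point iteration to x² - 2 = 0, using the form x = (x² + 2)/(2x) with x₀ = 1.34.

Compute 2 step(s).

Equation: x² - 2 = 0
Fixed-point form: x = (x² + 2)/(2x)
x₀ = 1.34

x_1 = g(1.340000) = 1.416269
x_2 = g(1.416269) = 1.414215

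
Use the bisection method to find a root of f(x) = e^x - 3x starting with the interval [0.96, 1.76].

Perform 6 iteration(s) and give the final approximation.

f(x) = e^x - 3x
Initial interval: [0.96, 1.76]

Iteration 1:
  c_1 = (0.960000 + 1.760000)/2 = 1.360000
  f(c_1) = f(1.360000) = -0.183807
  f(a) × f(c) ≥ 0, new interval: [1.360000, 1.760000]
Iteration 2:
  c_2 = (1.360000 + 1.760000)/2 = 1.560000
  f(c_2) = f(1.560000) = 0.078821
  f(a) × f(c) < 0, new interval: [1.360000, 1.560000]
Iteration 3:
  c_3 = (1.360000 + 1.560000)/2 = 1.460000
  f(c_3) = f(1.460000) = -0.074040
  f(a) × f(c) ≥ 0, new interval: [1.460000, 1.560000]
Iteration 4:
  c_4 = (1.460000 + 1.560000)/2 = 1.510000
  f(c_4) = f(1.510000) = -0.003269
  f(a) × f(c) ≥ 0, new interval: [1.510000, 1.560000]
Iteration 5:
  c_5 = (1.510000 + 1.560000)/2 = 1.535000
  f(c_5) = f(1.535000) = 0.036326
  f(a) × f(c) < 0, new interval: [1.510000, 1.535000]
Iteration 6:
  c_6 = (1.510000 + 1.535000)/2 = 1.522500
  f(c_6) = f(1.522500) = 0.016170
  f(a) × f(c) < 0, new interval: [1.510000, 1.522500]

After 6 iteration(s), the approximation is c_6 = 1.522500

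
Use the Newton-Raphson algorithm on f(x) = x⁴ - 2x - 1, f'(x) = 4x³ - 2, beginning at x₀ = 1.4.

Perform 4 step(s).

f(x) = x⁴ - 2x - 1
f'(x) = 4x³ - 2
x₀ = 1.4

Newton-Raphson formula: x_{n+1} = x_n - f(x_n)/f'(x_n)

Iteration 1:
  f(1.400000) = 0.041600
  f'(1.400000) = 8.976000
  x_1 = 1.400000 - 0.041600/8.976000 = 1.395365
Iteration 2:
  f(1.395365) = 0.000252
  f'(1.395365) = 8.867355
  x_2 = 1.395365 - 0.000252/8.867355 = 1.395337
Iteration 3:
  f(1.395337) = 0.000000
  f'(1.395337) = 8.866691
  x_3 = 1.395337 - 0.000000/8.866691 = 1.395337
Iteration 4:
  f(1.395337) = 0.000000
  f'(1.395337) = 8.866691
  x_4 = 1.395337 - 0.000000/8.866691 = 1.395337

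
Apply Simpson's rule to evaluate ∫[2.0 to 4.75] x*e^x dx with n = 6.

f(x) = x*e^x
a = 2.0, b = 4.75, n = 6
h = (b - a)/n = 0.458333

Simpson's rule: (h/3)[f(x₀) + 4f(x₁) + 2f(x₂) + ... + f(xₙ)]

x_0 = 2.0000, f(x_0) = 14.778112, coefficient = 1
x_1 = 2.4583, f(x_1) = 28.726411, coefficient = 4
x_2 = 2.9167, f(x_2) = 53.898793, coefficient = 2
x_3 = 3.3750, f(x_3) = 98.631958, coefficient = 4
x_4 = 3.8333, f(x_4) = 177.162622, coefficient = 2
x_5 = 4.2917, f(x_5) = 313.670109, coefficient = 4
x_6 = 4.7500, f(x_6) = 549.025352, coefficient = 1

I ≈ (0.458333/3) × 2790.040204 = 426.256142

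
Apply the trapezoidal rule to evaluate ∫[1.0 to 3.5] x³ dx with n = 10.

f(x) = x³
a = 1.0, b = 3.5, n = 10
h = (b - a)/n = 0.250000

Trapezoidal rule: (h/2)[f(x₀) + 2f(x₁) + 2f(x₂) + ... + f(xₙ)]

x_0 = 1.0000, f(x_0) = 1.000000, coefficient = 1
x_1 = 1.2500, f(x_1) = 1.953125, coefficient = 2
x_2 = 1.5000, f(x_2) = 3.375000, coefficient = 2
x_3 = 1.7500, f(x_3) = 5.359375, coefficient = 2
x_4 = 2.0000, f(x_4) = 8.000000, coefficient = 2
x_5 = 2.2500, f(x_5) = 11.390625, coefficient = 2
x_6 = 2.5000, f(x_6) = 15.625000, coefficient = 2
x_7 = 2.7500, f(x_7) = 20.796875, coefficient = 2
x_8 = 3.0000, f(x_8) = 27.000000, coefficient = 2
x_9 = 3.2500, f(x_9) = 34.328125, coefficient = 2
x_10 = 3.5000, f(x_10) = 42.875000, coefficient = 1

I ≈ (0.250000/2) × 299.531250 = 37.441406
Exact value: 37.265625
Error: 0.175781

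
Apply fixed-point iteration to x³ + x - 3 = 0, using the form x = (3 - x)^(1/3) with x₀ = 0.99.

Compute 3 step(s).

Equation: x³ + x - 3 = 0
Fixed-point form: x = (3 - x)^(1/3)
x₀ = 0.99

x_1 = g(0.990000) = 1.262017
x_2 = g(1.262017) = 1.202306
x_3 = g(1.202306) = 1.215921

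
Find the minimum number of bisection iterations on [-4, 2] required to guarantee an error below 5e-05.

We need (b-a)/2^n ≤ 5e-05
(2 - (-4))/2^n ≤ 5e-05
6/2^n ≤ 5e-05
2^n ≥ 120000
n ≥ log₂(120000) = 16.87
n ≥ 17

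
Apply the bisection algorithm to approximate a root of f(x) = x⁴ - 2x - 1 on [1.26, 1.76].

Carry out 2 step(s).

f(x) = x⁴ - 2x - 1
Initial interval: [1.26, 1.76]

Iteration 1:
  c_1 = (1.260000 + 1.760000)/2 = 1.510000
  f(c_1) = f(1.510000) = 1.178856
  f(a) × f(c) < 0, new interval: [1.260000, 1.510000]
Iteration 2:
  c_2 = (1.260000 + 1.510000)/2 = 1.385000
  f(c_2) = f(1.385000) = -0.090413
  f(a) × f(c) ≥ 0, new interval: [1.385000, 1.510000]

After 2 iteration(s), the approximation is c_2 = 1.385000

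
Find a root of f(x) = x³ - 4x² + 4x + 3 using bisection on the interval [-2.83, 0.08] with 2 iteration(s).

f(x) = x³ - 4x² + 4x + 3
Initial interval: [-2.83, 0.08]

Iteration 1:
  c_1 = (-2.830000 + 0.080000)/2 = -1.375000
  f(c_1) = f(-1.375000) = -12.662109
  f(a) × f(c) ≥ 0, new interval: [-1.375000, 0.080000]
Iteration 2:
  c_2 = (-1.375000 + 0.080000)/2 = -0.647500
  f(c_2) = f(-0.647500) = -1.538493
  f(a) × f(c) ≥ 0, new interval: [-0.647500, 0.080000]

After 2 iteration(s), the approximation is c_2 = -0.647500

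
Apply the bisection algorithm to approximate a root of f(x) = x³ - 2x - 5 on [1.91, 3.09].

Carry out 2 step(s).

f(x) = x³ - 2x - 5
Initial interval: [1.91, 3.09]

Iteration 1:
  c_1 = (1.910000 + 3.090000)/2 = 2.500000
  f(c_1) = f(2.500000) = 5.625000
  f(a) × f(c) < 0, new interval: [1.910000, 2.500000]
Iteration 2:
  c_2 = (1.910000 + 2.500000)/2 = 2.205000
  f(c_2) = f(2.205000) = 1.310765
  f(a) × f(c) < 0, new interval: [1.910000, 2.205000]

After 2 iteration(s), the approximation is c_2 = 2.205000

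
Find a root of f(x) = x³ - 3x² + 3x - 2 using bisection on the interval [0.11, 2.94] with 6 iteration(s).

f(x) = x³ - 3x² + 3x - 2
Initial interval: [0.11, 2.94]

Iteration 1:
  c_1 = (0.110000 + 2.940000)/2 = 1.525000
  f(c_1) = f(1.525000) = -0.855297
  f(a) × f(c) ≥ 0, new interval: [1.525000, 2.940000]
Iteration 2:
  c_2 = (1.525000 + 2.940000)/2 = 2.232500
  f(c_2) = f(2.232500) = 0.872237
  f(a) × f(c) < 0, new interval: [1.525000, 2.232500]
Iteration 3:
  c_3 = (1.525000 + 2.232500)/2 = 1.878750
  f(c_3) = f(1.878750) = -0.321428
  f(a) × f(c) ≥ 0, new interval: [1.878750, 2.232500]
Iteration 4:
  c_4 = (1.878750 + 2.232500)/2 = 2.055625
  f(c_4) = f(2.055625) = 0.176330
  f(a) × f(c) < 0, new interval: [1.878750, 2.055625]
Iteration 5:
  c_5 = (1.878750 + 2.055625)/2 = 1.967188
  f(c_5) = f(1.967188) = -0.095243
  f(a) × f(c) ≥ 0, new interval: [1.967188, 2.055625]
Iteration 6:
  c_6 = (1.967188 + 2.055625)/2 = 2.011406
  f(c_6) = f(2.011406) = 0.034611
  f(a) × f(c) < 0, new interval: [1.967188, 2.011406]

After 6 iteration(s), the approximation is c_6 = 2.011406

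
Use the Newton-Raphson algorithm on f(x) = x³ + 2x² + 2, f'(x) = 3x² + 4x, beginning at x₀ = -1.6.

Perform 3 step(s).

f(x) = x³ + 2x² + 2
f'(x) = 3x² + 4x
x₀ = -1.6

Newton-Raphson formula: x_{n+1} = x_n - f(x_n)/f'(x_n)

Iteration 1:
  f(-1.600000) = 3.024000
  f'(-1.600000) = 1.280000
  x_1 = -1.600000 - 3.024000/1.280000 = -3.962500
Iteration 2:
  f(-3.962500) = -28.814010
  f'(-3.962500) = 31.254219
  x_2 = -3.962500 - (-28.814010)/31.254219 = -3.040576
Iteration 3:
  f(-3.040576) = -7.620234
  f'(-3.040576) = 15.573005
  x_3 = -3.040576 - (-7.620234)/15.573005 = -2.551253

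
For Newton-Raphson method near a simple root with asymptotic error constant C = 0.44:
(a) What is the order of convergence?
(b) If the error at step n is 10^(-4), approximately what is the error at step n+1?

(a) Newton-Raphson has quadratic (order 2) convergence near simple roots.
    This means |e_{n+1}| ≈ C|e_n|².

(b) With |e_n| = 10^(-4) and C = 0.44:
    |e_{n+1}| ≈ 0.44 × (10^(-4))² = 0.44 × 10^(-8)

(a) 2 (quadratic); (b) |e_{n+1}| ≈ 4.400e-09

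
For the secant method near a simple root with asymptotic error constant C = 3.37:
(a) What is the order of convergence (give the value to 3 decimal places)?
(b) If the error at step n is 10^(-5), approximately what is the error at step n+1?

(a) Secant method has superlinear convergence with order φ = (1+√5)/2 ≈ 1.618.
    This means |e_{n+1}| ≈ C|e_n|^1.618.

(b) With |e_n| = 10^(-5) and C = 3.37:
    |e_{n+1}| ≈ 3.37 × (10^(-5))^1.618 = 3.37 × 10^(-8.09)

(a) ≈ 1.618 (golden ratio); (b) |e_{n+1}| ≈ 2.738e-08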